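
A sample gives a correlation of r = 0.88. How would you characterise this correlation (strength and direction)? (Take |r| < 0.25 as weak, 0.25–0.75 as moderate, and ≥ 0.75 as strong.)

strong positive

r = 0.88 > 0 so the relationship is positive.
|r| = 0.88, which falls in the strong range.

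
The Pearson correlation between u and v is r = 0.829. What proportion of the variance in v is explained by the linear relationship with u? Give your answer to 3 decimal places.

r² = (0.829)² = 0.687

0.687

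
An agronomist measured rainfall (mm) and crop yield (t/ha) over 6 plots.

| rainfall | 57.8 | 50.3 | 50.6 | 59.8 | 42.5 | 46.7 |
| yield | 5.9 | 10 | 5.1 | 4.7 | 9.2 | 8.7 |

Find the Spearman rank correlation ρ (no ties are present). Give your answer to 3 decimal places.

-0.771

Rank rainfall: 5, 3, 4, 6, 1, 2
Rank yield: 3, 6, 2, 1, 5, 4
d = rank(rainfall) − rank(yield): 2, -3, 2, 5, -4, -2; Σd² = 62
ρ = 1 − 6Σd² / [n(n²−1)] = 1 − 6×62 / (6×35) = 1 − 372/210 ≈ -0.771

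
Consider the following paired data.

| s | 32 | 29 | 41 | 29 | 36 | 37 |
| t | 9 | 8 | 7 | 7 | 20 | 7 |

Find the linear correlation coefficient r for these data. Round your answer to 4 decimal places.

n = 6, Σs = 204, Σt = 58, Σs² = 7052, Σt² = 692, Σst = 1989
nΣst − ΣsΣt = 11934 − 11832 = 102
nΣs² − (Σs)² = 42312 − 41616 = 696; nΣt² − (Σt)² = 4152 − 3364 = 788
r = 102 / √(696 × 788) = 102 / 740.5728 ≈ 0.1377

0.1377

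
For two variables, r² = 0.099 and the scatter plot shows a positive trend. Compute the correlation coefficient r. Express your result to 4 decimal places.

0.3146

|r| = √0.099 = 0.3146
The association is positive, so r = 0.3146.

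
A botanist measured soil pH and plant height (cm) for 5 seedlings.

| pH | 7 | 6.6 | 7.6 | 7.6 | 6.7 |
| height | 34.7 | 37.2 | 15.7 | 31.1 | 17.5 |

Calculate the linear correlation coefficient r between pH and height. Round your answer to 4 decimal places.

-0.2964

n = 5, Σx = 35.5, Σy = 136.2, Σx² = 252.97, Σy² = 4107.88, Σxy = 961.35
nΣxy − ΣxΣy = 4806.75 − 4835.1 = -28.35
nΣx² − (Σx)² = 1264.85 − 1260.25 = 4.6; nΣy² − (Σy)² = 20539.4 − 18550.44 = 1988.96
r = -28.35 / √(4.6 × 1988.96) = -28.35 / 95.6515 ≈ -0.2964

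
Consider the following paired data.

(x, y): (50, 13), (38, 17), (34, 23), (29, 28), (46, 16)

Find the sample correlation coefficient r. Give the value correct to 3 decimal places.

n = 5, Σx = 197, Σy = 97, Σx² = 8057, Σy² = 2027, Σxy = 3626
nΣxy − ΣxΣy = 18130 − 19109 = -979
nΣx² − (Σx)² = 40285 − 38809 = 1476; nΣy² − (Σy)² = 10135 − 9409 = 726
r = -979 / √(1476 × 726) = -979 / 1035.1696 ≈ -0.946

-0.946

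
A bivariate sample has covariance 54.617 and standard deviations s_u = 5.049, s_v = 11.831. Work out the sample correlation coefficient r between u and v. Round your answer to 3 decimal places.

r = Cov(u,v) / (s_u · s_v) = 54.617 / (5.049 × 11.831)
  = 54.617 / 59.7347 ≈ 0.914

0.914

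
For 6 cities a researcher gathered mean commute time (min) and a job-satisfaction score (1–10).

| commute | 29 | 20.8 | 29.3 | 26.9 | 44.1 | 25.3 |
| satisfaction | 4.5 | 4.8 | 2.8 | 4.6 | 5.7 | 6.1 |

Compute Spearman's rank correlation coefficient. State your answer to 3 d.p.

-0.314

Rank commute: 4, 1, 5, 3, 6, 2
Rank satisfaction: 2, 4, 1, 3, 5, 6
d = rank(commute) − rank(satisfaction): 2, -3, 4, 0, 1, -4; Σd² = 46
ρ = 1 − 6Σd² / [n(n²−1)] = 1 − 6×46 / (6×35) = 1 − 276/210 ≈ -0.314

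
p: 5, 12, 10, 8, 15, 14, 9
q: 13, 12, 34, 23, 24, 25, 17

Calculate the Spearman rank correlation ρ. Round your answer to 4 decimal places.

0.3929

Rank p: 1, 5, 4, 2, 7, 6, 3
Rank q: 2, 1, 7, 4, 5, 6, 3
d = rank(p) − rank(q): -1, 4, -3, -2, 2, 0, 0; Σd² = 34
ρ = 1 − 6Σd² / [n(n²−1)] = 1 − 6×34 / (7×48) = 1 − 204/336 ≈ 0.3929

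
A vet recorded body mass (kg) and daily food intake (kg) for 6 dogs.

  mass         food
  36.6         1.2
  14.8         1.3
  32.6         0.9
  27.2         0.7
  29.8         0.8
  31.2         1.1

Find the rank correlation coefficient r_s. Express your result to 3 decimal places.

0.086

Rank mass: 6, 1, 5, 2, 3, 4
Rank food: 5, 6, 3, 1, 2, 4
d = rank(mass) − rank(food): 1, -5, 2, 1, 1, 0; Σd² = 32
ρ = 1 − 6Σd² / [n(n²−1)] = 1 − 6×32 / (6×35) = 1 − 192/210 ≈ 0.086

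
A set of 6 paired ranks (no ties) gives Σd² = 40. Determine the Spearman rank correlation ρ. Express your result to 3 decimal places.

-0.143

ρ = 1 − 6Σd² / [n(n²−1)] = 1 − 6×40 / (6×35)
  = 1 − 240/210 = 1 − 1.1429 ≈ -0.143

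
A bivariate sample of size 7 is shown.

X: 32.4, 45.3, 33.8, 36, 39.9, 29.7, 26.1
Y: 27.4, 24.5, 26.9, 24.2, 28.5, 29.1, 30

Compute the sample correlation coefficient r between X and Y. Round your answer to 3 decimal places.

n = 7, ΣX = 243.2, ΣY = 190.6, ΣX² = 8695.6, ΣY² = 5219.32, ΣXY = 6562.45
nΣXY − ΣXΣY = 45937.15 − 46353.92 = -416.77
nΣX² − (ΣX)² = 60869.2 − 59146.24 = 1722.96; nΣY² − (ΣY)² = 36535.24 − 36328.36 = 206.88
r = -416.77 / √(1722.96 × 206.88) = -416.77 / 597.0310 ≈ -0.698

-0.698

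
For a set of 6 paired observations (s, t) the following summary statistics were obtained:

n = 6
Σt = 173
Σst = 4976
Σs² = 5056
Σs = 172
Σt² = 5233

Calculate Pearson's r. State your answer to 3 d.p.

0.095

r = (nΣst − ΣsΣt) / √[(nΣs² − (Σs)²)(nΣt² − (Σt)²)]
Numerator: 6×4976 − 172×173 = 100
Denominator: √[(30336 − 29584)(31398 − 29929)] = √[752 × 1469] = 1051.0414
r = 100 / 1051.0414 ≈ 0.095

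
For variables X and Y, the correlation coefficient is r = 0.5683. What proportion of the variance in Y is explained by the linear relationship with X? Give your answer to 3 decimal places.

0.323

r² = (0.5683)² = 0.323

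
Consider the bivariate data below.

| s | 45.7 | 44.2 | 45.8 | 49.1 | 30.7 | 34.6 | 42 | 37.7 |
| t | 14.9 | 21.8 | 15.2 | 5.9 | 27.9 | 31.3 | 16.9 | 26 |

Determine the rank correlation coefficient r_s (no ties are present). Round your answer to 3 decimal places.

Rank s: 6, 5, 7, 8, 1, 2, 4, 3
Rank t: 2, 5, 3, 1, 7, 8, 4, 6
d = rank(s) − rank(t): 4, 0, 4, 7, -6, -6, 0, -3; Σd² = 162
ρ = 1 − 6Σd² / [n(n²−1)] = 1 − 6×162 / (8×63) = 1 − 972/504 ≈ -0.929

-0.929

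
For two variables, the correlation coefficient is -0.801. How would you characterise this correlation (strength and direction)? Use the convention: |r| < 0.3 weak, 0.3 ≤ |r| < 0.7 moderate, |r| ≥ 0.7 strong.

strong negative

r = -0.801 < 0 so the relationship is negative.
|r| = 0.801, which falls in the strong range.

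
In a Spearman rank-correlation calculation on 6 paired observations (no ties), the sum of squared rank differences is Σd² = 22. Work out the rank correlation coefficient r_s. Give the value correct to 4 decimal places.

ρ = 1 − 6Σd² / [n(n²−1)] = 1 − 6×22 / (6×35)
  = 1 − 132/210 = 1 − 0.62857 ≈ 0.3714

0.3714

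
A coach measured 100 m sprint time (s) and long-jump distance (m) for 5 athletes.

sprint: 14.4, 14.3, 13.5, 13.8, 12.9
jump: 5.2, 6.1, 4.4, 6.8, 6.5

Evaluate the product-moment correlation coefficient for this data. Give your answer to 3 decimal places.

-0.173

n = 5, Σx = 68.9, Σy = 29, Σx² = 950.95, Σy² = 172.1, Σxy = 399.2
nΣxy − ΣxΣy = 1996 − 1998.1 = -2.1
nΣx² − (Σx)² = 4754.75 − 4747.21 = 7.54; nΣy² − (Σy)² = 860.5 − 841 = 19.5
r = -2.1 / √(7.54 × 19.5) = -2.1 / 12.1256 ≈ -0.173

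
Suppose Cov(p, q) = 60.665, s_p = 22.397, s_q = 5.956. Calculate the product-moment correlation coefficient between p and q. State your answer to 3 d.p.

r = Cov(p,q) / (s_p · s_q) = 60.665 / (22.397 × 5.956)
  = 60.665 / 133.3965 ≈ 0.455

0.455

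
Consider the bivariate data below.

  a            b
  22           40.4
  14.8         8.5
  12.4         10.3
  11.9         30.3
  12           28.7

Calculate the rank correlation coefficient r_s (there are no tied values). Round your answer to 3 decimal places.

Rank a: 5, 4, 3, 1, 2
Rank b: 5, 1, 2, 4, 3
d = rank(a) − rank(b): 0, 3, 1, -3, -1; Σd² = 20
ρ = 1 − 6Σd² / [n(n²−1)] = 1 − 6×20 / (5×24) = 1 − 120/120 ≈ 0.000

0.000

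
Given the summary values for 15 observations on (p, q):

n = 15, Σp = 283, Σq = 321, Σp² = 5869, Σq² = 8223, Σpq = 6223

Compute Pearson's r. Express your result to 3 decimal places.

r = (nΣpq − ΣpΣq) / √[(nΣp² − (Σp)²)(nΣq² − (Σq)²)]
Numerator: 15×6223 − 283×321 = 2502
Denominator: √[(88035 − 80089)(123345 − 103041)] = √[7946 × 20304] = 12701.7945
r = 2502 / 12701.7945 ≈ 0.197

0.197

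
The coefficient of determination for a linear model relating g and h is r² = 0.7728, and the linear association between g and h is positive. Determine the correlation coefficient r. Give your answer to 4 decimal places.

0.8791

|r| = √0.7728 = 0.8791
The association is positive, so r = 0.8791.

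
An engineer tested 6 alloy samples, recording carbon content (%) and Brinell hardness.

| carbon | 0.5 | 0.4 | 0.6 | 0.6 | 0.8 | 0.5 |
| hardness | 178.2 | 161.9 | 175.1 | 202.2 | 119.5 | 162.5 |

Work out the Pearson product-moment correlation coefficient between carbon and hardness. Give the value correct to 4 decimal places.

n = 6, Σx = 3.4, Σy = 999.4, Σx² = 2.02, Σy² = 170198.2, Σxy = 557.09
nΣxy − ΣxΣy = 3342.54 − 3397.96 = -55.42
nΣx² − (Σx)² = 12.12 − 11.56 = 0.56; nΣy² − (Σy)² = 1021189.2 − 998800.36 = 22388.84
r = -55.42 / √(0.56 × 22388.84) = -55.42 / 111.9721 ≈ -0.4949

-0.4949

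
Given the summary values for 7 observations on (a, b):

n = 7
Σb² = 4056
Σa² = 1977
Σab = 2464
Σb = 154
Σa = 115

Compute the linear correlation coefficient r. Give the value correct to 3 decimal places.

r = (nΣab − ΣaΣb) / √[(nΣa² − (Σa)²)(nΣb² − (Σb)²)]
Numerator: 7×2464 − 115×154 = -462
Denominator: √[(13839 − 13225)(28392 − 23716)] = √[614 × 4676] = 1694.4214
r = -462 / 1694.4214 ≈ -0.273

-0.273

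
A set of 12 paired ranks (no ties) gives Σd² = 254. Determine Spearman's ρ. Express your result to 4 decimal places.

0.1119

ρ = 1 − 6Σd² / [n(n²−1)] = 1 − 6×254 / (12×143)
  = 1 − 1524/1716 = 1 − 0.88811 ≈ 0.1119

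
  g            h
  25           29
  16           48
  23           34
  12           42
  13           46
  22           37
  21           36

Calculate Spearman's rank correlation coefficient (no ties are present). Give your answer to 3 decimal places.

Rank g: 7, 3, 6, 1, 2, 5, 4
Rank h: 1, 7, 2, 5, 6, 4, 3
d = rank(g) − rank(h): 6, -4, 4, -4, -4, 1, 1; Σd² = 102
ρ = 1 − 6Σd² / [n(n²−1)] = 1 − 6×102 / (7×48) = 1 − 612/336 ≈ -0.821

-0.821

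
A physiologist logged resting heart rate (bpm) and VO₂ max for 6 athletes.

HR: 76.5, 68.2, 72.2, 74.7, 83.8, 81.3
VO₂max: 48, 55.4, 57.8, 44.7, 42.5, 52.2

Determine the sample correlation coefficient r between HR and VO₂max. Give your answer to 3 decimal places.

-0.647

n = 6, Σx = 456.7, Σy = 300.6, Σx² = 34928.55, Σy² = 15243.18, Σxy = 22767.89
nΣxy − ΣxΣy = 136607.34 − 137284.02 = -676.68
nΣx² − (Σx)² = 209571.3 − 208574.89 = 996.41; nΣy² − (Σy)² = 91459.08 − 90360.36 = 1098.72
r = -676.68 / √(996.41 × 1098.72) = -676.68 / 1046.3152 ≈ -0.647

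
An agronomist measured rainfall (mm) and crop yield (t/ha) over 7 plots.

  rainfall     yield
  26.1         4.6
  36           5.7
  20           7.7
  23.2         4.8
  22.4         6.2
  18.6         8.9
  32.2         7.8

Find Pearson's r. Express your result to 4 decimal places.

-0.3028

n = 7, Σx = 178.5, Σy = 45.7, Σx² = 4800.01, Σy² = 314.47, Σxy = 1146.2
nΣxy − ΣxΣy = 8023.4 − 8157.45 = -134.05
nΣx² − (Σx)² = 33600.07 − 31862.25 = 1737.82; nΣy² − (Σy)² = 2201.29 − 2088.49 = 112.8
r = -134.05 / √(1737.82 × 112.8) = -134.05 / 442.7483 ≈ -0.3028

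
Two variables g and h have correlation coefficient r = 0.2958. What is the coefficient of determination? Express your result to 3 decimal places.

r² = (0.2958)² = 0.087

0.087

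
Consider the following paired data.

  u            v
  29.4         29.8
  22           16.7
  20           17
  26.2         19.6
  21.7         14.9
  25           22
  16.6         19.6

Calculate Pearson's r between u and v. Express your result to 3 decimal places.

0.692

n = 7, Σu = 160.9, Σv = 139.6, Σu² = 3806.25, Σv² = 2930.26, Σuv = 3295.73
nΣuv − ΣuΣv = 23070.11 − 22461.64 = 608.47
nΣu² − (Σu)² = 26643.75 − 25888.81 = 754.94; nΣv² − (Σv)² = 20511.82 − 19488.16 = 1023.66
r = 608.47 / √(754.94 × 1023.66) = 608.47 / 879.0915 ≈ 0.692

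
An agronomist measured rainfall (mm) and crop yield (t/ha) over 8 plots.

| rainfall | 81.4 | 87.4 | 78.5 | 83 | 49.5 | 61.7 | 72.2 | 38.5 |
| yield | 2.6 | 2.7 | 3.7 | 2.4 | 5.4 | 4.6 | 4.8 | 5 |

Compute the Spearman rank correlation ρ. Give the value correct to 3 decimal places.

Rank rainfall: 6, 8, 5, 7, 2, 3, 4, 1
Rank yield: 2, 3, 4, 1, 8, 5, 6, 7
d = rank(rainfall) − rank(yield): 4, 5, 1, 6, -6, -2, -2, -6; Σd² = 158
ρ = 1 − 6Σd² / [n(n²−1)] = 1 − 6×158 / (8×63) = 1 − 948/504 ≈ -0.881

-0.881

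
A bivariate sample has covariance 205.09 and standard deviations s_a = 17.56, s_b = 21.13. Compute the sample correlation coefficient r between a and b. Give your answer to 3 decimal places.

0.553

r = Cov(a,b) / (s_a · s_b) = 205.09 / (17.56 × 21.13)
  = 205.09 / 371.0428 ≈ 0.553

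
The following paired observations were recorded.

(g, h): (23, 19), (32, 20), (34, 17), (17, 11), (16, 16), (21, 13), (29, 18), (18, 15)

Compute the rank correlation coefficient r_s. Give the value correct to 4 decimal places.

0.6667

Rank g: 5, 7, 8, 2, 1, 4, 6, 3
Rank h: 7, 8, 5, 1, 4, 2, 6, 3
d = rank(g) − rank(h): -2, -1, 3, 1, -3, 2, 0, 0; Σd² = 28
ρ = 1 − 6Σd² / [n(n²−1)] = 1 − 6×28 / (8×63) = 1 − 168/504 ≈ 0.6667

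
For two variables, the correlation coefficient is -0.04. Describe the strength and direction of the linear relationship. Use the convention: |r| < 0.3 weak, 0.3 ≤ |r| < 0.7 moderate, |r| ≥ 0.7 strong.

weak negative

r = -0.04 < 0 so the relationship is negative.
|r| = 0.04, which falls in the weak range.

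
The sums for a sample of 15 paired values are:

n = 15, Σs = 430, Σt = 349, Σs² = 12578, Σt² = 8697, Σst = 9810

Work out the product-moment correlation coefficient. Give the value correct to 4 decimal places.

-0.5112

r = (nΣst − ΣsΣt) / √[(nΣs² − (Σs)²)(nΣt² − (Σt)²)]
Numerator: 15×9810 − 430×349 = -2920
Denominator: √[(188670 − 184900)(130455 − 121801)] = √[3770 × 8654] = 5711.8806
r = -2920 / 5711.8806 ≈ -0.5112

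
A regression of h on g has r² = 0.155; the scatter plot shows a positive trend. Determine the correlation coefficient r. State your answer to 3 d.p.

|r| = √0.155 = 0.394
The association is positive, so r = 0.394.

0.394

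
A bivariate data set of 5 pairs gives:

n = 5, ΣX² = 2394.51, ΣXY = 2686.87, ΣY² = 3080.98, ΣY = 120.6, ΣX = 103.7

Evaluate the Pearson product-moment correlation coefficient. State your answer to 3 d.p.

0.906

r = (nΣXY − ΣXΣY) / √[(nΣX² − (ΣX)²)(nΣY² − (ΣY)²)]
Numerator: 5×2686.87 − 103.7×120.6 = 928.13
Denominator: √[(11972.55 − 10753.69)(15404.9 − 14544.36)] = √[1218.86 × 860.54] = 1024.1473
r = 928.13 / 1024.1473 ≈ 0.906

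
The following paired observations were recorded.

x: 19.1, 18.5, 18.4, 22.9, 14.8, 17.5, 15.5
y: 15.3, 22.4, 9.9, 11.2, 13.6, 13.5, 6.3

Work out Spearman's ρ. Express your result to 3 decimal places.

0.250

Rank x: 6, 5, 4, 7, 1, 3, 2
Rank y: 6, 7, 2, 3, 5, 4, 1
d = rank(x) − rank(y): 0, -2, 2, 4, -4, -1, 1; Σd² = 42
ρ = 1 − 6Σd² / [n(n²−1)] = 1 − 6×42 / (7×48) = 1 − 252/336 ≈ 0.250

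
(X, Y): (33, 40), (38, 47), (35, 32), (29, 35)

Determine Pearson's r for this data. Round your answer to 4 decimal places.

n = 4, ΣX = 135, ΣY = 154, ΣX² = 4599, ΣY² = 6058, ΣXY = 5241
nΣXY − ΣXΣY = 20964 − 20790 = 174
nΣX² − (ΣX)² = 18396 − 18225 = 171; nΣY² − (ΣY)² = 24232 − 23716 = 516
r = 174 / √(171 × 516) = 174 / 297.0455 ≈ 0.5858

0.5858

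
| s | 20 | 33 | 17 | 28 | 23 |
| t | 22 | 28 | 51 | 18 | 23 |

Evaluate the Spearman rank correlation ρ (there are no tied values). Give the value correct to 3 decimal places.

-0.300

Rank s: 2, 5, 1, 4, 3
Rank t: 2, 4, 5, 1, 3
d = rank(s) − rank(t): 0, 1, -4, 3, 0; Σd² = 26
ρ = 1 − 6Σd² / [n(n²−1)] = 1 − 6×26 / (5×24) = 1 − 156/120 ≈ -0.300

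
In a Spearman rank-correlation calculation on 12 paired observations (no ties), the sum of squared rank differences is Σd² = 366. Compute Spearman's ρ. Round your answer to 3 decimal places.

-0.280

ρ = 1 − 6Σd² / [n(n²−1)] = 1 − 6×366 / (12×143)
  = 1 − 2196/1716 = 1 − 1.2797 ≈ -0.280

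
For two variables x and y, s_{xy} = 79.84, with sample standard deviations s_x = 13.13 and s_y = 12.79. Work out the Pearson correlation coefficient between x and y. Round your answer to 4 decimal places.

0.4754

r = Cov(x,y) / (s_x · s_y) = 79.84 / (13.13 × 12.79)
  = 79.84 / 167.9327 ≈ 0.4754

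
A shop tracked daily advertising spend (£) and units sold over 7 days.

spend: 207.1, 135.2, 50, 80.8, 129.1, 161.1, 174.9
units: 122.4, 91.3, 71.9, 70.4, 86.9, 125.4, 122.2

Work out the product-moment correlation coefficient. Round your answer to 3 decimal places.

n = 7, Σx = 938.2, Σy = 690.5, Σx² = 143408.12, Σy² = 71652.83, Σxy = 99769.63
nΣxy − ΣxΣy = 698387.41 − 647827.1 = 50560.31
nΣx² − (Σx)² = 1003856.84 − 880219.24 = 123637.6; nΣy² − (Σy)² = 501569.81 − 476790.25 = 24779.56
r = 50560.31 / √(123637.6 × 24779.56) = 50560.31 / 55350.5675 ≈ 0.913

0.913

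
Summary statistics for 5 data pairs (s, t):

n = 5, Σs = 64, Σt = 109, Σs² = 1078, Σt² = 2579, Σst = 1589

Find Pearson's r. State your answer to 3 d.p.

0.846

r = (nΣst − ΣsΣt) / √[(nΣs² − (Σs)²)(nΣt² − (Σt)²)]
Numerator: 5×1589 − 64×109 = 969
Denominator: √[(5390 − 4096)(12895 − 11881)] = √[1294 × 1014] = 1145.4763
r = 969 / 1145.4763 ≈ 0.846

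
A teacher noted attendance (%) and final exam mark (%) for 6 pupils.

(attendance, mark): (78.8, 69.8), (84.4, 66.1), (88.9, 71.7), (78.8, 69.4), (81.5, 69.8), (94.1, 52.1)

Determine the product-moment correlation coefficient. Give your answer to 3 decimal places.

-0.725

n = 6, Σx = 506.5, Σy = 398.9, Σx² = 42942.51, Σy² = 26784.95, Σxy = 33513.24
nΣxy − ΣxΣy = 201079.44 − 202042.85 = -963.41
nΣx² − (Σx)² = 257655.06 − 256542.25 = 1112.81; nΣy² − (Σy)² = 160709.7 − 159121.21 = 1588.49
r = -963.41 / √(1112.81 × 1588.49) = -963.41 / 1329.5441 ≈ -0.725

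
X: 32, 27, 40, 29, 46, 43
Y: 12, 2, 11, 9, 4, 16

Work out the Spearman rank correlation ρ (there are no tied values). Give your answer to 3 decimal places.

Rank X: 3, 1, 4, 2, 6, 5
Rank Y: 5, 1, 4, 3, 2, 6
d = rank(X) − rank(Y): -2, 0, 0, -1, 4, -1; Σd² = 22
ρ = 1 − 6Σd² / [n(n²−1)] = 1 − 6×22 / (6×35) = 1 − 132/210 ≈ 0.371

0.371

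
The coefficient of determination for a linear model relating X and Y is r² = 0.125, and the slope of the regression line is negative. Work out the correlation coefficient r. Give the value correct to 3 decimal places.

|r| = √0.125 = 0.354
The association is negative, so r = −0.354.

-0.354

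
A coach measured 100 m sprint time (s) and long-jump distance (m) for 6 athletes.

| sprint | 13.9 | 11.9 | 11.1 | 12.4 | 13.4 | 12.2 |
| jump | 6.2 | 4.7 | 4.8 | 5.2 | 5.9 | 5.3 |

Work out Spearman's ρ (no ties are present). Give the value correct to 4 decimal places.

Rank sprint: 6, 2, 1, 4, 5, 3
Rank jump: 6, 1, 2, 3, 5, 4
d = rank(sprint) − rank(jump): 0, 1, -1, 1, 0, -1; Σd² = 4
ρ = 1 − 6Σd² / [n(n²−1)] = 1 − 6×4 / (6×35) = 1 − 24/210 ≈ 0.8857

0.8857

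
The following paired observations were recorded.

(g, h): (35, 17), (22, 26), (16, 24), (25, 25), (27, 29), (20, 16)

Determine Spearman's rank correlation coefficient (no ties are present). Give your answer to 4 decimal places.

Rank g: 6, 3, 1, 4, 5, 2
Rank h: 2, 5, 3, 4, 6, 1
d = rank(g) − rank(h): 4, -2, -2, 0, -1, 1; Σd² = 26
ρ = 1 − 6Σd² / [n(n²−1)] = 1 − 6×26 / (6×35) = 1 − 156/210 ≈ 0.2571

0.2571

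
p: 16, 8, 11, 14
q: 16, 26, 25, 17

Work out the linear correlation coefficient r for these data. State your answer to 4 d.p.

n = 4, Σp = 49, Σq = 84, Σp² = 637, Σq² = 1846, Σpq = 977
nΣpq − ΣpΣq = 3908 − 4116 = -208
nΣp² − (Σp)² = 2548 − 2401 = 147; nΣq² − (Σq)² = 7384 − 7056 = 328
r = -208 / √(147 × 328) = -208 / 219.5814 ≈ -0.9473

-0.9473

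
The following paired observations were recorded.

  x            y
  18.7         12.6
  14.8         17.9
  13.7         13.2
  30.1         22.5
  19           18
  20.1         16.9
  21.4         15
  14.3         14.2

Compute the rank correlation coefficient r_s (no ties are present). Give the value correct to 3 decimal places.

0.595

Rank x: 4, 3, 1, 8, 5, 6, 7, 2
Rank y: 1, 6, 2, 8, 7, 5, 4, 3
d = rank(x) − rank(y): 3, -3, -1, 0, -2, 1, 3, -1; Σd² = 34
ρ = 1 − 6Σd² / [n(n²−1)] = 1 − 6×34 / (8×63) = 1 − 204/504 ≈ 0.595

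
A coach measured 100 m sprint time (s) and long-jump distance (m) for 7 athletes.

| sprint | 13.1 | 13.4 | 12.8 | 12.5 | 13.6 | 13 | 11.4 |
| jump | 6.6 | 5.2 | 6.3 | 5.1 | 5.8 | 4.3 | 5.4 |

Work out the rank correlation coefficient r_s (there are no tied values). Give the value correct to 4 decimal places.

Rank sprint: 5, 6, 3, 2, 7, 4, 1
Rank jump: 7, 3, 6, 2, 5, 1, 4
d = rank(sprint) − rank(jump): -2, 3, -3, 0, 2, 3, -3; Σd² = 44
ρ = 1 − 6Σd² / [n(n²−1)] = 1 − 6×44 / (7×48) = 1 − 264/336 ≈ 0.2143

0.2143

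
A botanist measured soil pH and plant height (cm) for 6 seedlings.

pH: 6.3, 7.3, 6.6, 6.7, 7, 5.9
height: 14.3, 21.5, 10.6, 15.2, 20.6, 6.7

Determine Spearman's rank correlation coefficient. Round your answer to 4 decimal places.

0.9429

Rank pH: 2, 6, 3, 4, 5, 1
Rank height: 3, 6, 2, 4, 5, 1
d = rank(pH) − rank(height): -1, 0, 1, 0, 0, 0; Σd² = 2
ρ = 1 − 6Σd² / [n(n²−1)] = 1 − 6×2 / (6×35) = 1 − 12/210 ≈ 0.9429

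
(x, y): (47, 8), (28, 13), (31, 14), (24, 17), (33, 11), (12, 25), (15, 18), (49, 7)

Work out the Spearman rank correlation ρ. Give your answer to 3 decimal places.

-0.976

Rank x: 7, 4, 5, 3, 6, 1, 2, 8
Rank y: 2, 4, 5, 6, 3, 8, 7, 1
d = rank(x) − rank(y): 5, 0, 0, -3, 3, -7, -5, 7; Σd² = 166
ρ = 1 − 6Σd² / [n(n²−1)] = 1 − 6×166 / (8×63) = 1 − 996/504 ≈ -0.976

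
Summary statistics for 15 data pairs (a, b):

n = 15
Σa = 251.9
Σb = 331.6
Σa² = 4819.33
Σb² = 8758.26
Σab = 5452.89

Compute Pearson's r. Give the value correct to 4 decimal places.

-0.1262

r = (nΣab − ΣaΣb) / √[(nΣa² − (Σa)²)(nΣb² − (Σb)²)]
Numerator: 15×5452.89 − 251.9×331.6 = -1736.69
Denominator: √[(72289.95 − 63453.61)(131373.9 − 109958.56)] = √[8836.34 × 21415.34] = 13756.2068
r = -1736.69 / 13756.2068 ≈ -0.1262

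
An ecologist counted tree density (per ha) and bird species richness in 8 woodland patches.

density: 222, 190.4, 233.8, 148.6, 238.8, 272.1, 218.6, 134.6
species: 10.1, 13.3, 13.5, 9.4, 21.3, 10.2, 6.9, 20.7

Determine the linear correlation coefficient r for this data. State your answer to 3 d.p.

-0.216

n = 8, Σx = 1658.9, Σy = 105.4, Σx² = 359247.53, Σy² = 1583.34, Σxy = 21484.08
nΣxy − ΣxΣy = 171872.64 − 174848.06 = -2975.42
nΣx² − (Σx)² = 2873980.24 − 2751949.21 = 122031.03; nΣy² − (Σy)² = 12666.72 − 11109.16 = 1557.56
r = -2975.42 / √(122031.03 × 1557.56) = -2975.42 / 13786.6113 ≈ -0.216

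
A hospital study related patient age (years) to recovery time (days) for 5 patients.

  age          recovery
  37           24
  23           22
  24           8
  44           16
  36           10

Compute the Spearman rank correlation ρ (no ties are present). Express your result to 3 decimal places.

Rank age: 4, 1, 2, 5, 3
Rank recovery: 5, 4, 1, 3, 2
d = rank(age) − rank(recovery): -1, -3, 1, 2, 1; Σd² = 16
ρ = 1 − 6Σd² / [n(n²−1)] = 1 − 6×16 / (5×24) = 1 − 96/120 ≈ 0.200

0.200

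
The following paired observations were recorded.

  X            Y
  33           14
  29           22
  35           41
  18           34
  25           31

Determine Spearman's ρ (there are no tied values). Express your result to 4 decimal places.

Rank X: 4, 3, 5, 1, 2
Rank Y: 1, 2, 5, 4, 3
d = rank(X) − rank(Y): 3, 1, 0, -3, -1; Σd² = 20
ρ = 1 − 6Σd² / [n(n²−1)] = 1 − 6×20 / (5×24) = 1 − 120/120 ≈ 0.0000

0.0000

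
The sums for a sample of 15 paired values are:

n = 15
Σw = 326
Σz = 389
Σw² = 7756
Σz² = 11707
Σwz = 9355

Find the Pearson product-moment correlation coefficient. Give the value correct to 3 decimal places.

0.864

r = (nΣwz − ΣwΣz) / √[(nΣw² − (Σw)²)(nΣz² − (Σz)²)]
Numerator: 15×9355 − 326×389 = 13511
Denominator: √[(116340 − 106276)(175605 − 151321)] = √[10064 × 24284] = 15633.1115
r = 13511 / 15633.1115 ≈ 0.864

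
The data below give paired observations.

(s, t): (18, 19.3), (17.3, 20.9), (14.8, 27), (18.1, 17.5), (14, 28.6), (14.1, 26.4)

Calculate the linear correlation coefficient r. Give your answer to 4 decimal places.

n = 6, Σs = 96.3, Σt = 139.7, Σs² = 1564.75, Σt² = 3359.47, Σst = 2197.96
nΣst − ΣsΣt = 13187.76 − 13453.11 = -265.35
nΣs² − (Σs)² = 9388.5 − 9273.69 = 114.81; nΣt² − (Σt)² = 20156.82 − 19516.09 = 640.73
r = -265.35 / √(114.81 × 640.73) = -265.35 / 271.2235 ≈ -0.9783

-0.9783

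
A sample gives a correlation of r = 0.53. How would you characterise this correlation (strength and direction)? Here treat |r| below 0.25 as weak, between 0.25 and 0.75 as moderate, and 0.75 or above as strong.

moderate positive

r = 0.53 > 0 so the relationship is positive.
|r| = 0.53, which falls in the moderate range.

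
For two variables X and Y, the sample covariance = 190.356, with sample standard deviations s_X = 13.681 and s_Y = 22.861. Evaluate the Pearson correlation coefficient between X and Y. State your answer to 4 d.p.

0.6086

r = Cov(X,Y) / (s_X · s_Y) = 190.356 / (13.681 × 22.861)
  = 190.356 / 312.7613 ≈ 0.6086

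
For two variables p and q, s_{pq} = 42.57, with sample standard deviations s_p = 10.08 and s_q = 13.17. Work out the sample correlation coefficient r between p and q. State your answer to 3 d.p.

0.321

r = Cov(p,q) / (s_p · s_q) = 42.57 / (10.08 × 13.17)
  = 42.57 / 132.7536 ≈ 0.321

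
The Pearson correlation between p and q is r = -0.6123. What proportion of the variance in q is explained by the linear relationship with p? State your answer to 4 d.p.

r² = (-0.6123)² = 0.3749

0.3749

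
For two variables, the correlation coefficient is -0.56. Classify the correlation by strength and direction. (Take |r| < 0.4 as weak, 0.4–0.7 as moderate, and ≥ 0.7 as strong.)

r = -0.56 < 0 so the relationship is negative.
|r| = 0.56, which falls in the moderate range.

moderate negative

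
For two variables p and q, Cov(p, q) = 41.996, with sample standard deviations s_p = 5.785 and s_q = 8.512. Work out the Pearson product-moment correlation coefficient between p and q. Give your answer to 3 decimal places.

0.853

r = Cov(p,q) / (s_p · s_q) = 41.996 / (5.785 × 8.512)
  = 41.996 / 49.2419 ≈ 0.853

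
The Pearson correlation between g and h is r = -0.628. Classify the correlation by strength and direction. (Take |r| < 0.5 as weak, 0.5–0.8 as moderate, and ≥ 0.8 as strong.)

r = -0.628 < 0 so the relationship is negative.
|r| = 0.628, which falls in the moderate range.

moderate negative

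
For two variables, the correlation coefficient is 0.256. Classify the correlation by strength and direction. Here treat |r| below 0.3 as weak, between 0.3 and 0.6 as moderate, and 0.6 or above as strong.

weak positive

r = 0.256 > 0 so the relationship is positive.
|r| = 0.256, which falls in the weak range.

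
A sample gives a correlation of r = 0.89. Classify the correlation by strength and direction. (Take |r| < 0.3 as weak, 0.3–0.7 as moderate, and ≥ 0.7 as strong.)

strong positive

r = 0.89 > 0 so the relationship is positive.
|r| = 0.89, which falls in the strong range.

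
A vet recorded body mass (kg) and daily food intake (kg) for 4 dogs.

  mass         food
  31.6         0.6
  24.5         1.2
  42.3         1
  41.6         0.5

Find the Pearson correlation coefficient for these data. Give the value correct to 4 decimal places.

n = 4, Σx = 140, Σy = 3.3, Σx² = 5118.66, Σy² = 3.05, Σxy = 111.46
nΣxy − ΣxΣy = 445.84 − 462 = -16.16
nΣx² − (Σx)² = 20474.64 − 19600 = 874.64; nΣy² − (Σy)² = 12.2 − 10.89 = 1.31
r = -16.16 / √(874.64 × 1.31) = -16.16 / 33.8493 ≈ -0.4774

-0.4774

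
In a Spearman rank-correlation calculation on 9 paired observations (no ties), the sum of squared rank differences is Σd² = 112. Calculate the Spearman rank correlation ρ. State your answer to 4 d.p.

0.0667

ρ = 1 − 6Σd² / [n(n²−1)] = 1 − 6×112 / (9×80)
  = 1 − 672/720 = 1 − 0.93333 ≈ 0.0667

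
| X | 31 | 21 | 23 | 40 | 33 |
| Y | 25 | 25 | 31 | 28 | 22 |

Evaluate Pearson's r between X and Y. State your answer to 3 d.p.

-0.176

n = 5, ΣX = 148, ΣY = 131, ΣX² = 4620, ΣY² = 3479, ΣXY = 3859
nΣXY − ΣXΣY = 19295 − 19388 = -93
nΣX² − (ΣX)² = 23100 − 21904 = 1196; nΣY² − (ΣY)² = 17395 − 17161 = 234
r = -93 / √(1196 × 234) = -93 / 529.0217 ≈ -0.176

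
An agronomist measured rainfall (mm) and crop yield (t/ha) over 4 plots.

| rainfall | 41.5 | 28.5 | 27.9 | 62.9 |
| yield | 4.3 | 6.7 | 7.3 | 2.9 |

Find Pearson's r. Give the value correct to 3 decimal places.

n = 4, Σx = 160.8, Σy = 21.2, Σx² = 7269.32, Σy² = 125.08, Σxy = 755.48
nΣxy − ΣxΣy = 3021.92 − 3408.96 = -387.04
nΣx² − (Σx)² = 29077.28 − 25856.64 = 3220.64; nΣy² − (Σy)² = 500.32 − 449.44 = 50.88
r = -387.04 / √(3220.64 × 50.88) = -387.04 / 404.8039 ≈ -0.956

-0.956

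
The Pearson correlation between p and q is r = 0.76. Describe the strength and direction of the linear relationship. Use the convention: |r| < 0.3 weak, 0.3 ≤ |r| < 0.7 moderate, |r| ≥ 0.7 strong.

r = 0.76 > 0 so the relationship is positive.
|r| = 0.76, which falls in the strong range.

strong positive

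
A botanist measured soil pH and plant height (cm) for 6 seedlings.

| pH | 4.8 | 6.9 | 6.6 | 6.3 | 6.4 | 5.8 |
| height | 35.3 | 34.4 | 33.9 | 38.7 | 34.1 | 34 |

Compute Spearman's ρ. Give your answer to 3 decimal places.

-0.314

Rank pH: 1, 6, 5, 3, 4, 2
Rank height: 5, 4, 1, 6, 3, 2
d = rank(pH) − rank(height): -4, 2, 4, -3, 1, 0; Σd² = 46
ρ = 1 − 6Σd² / [n(n²−1)] = 1 − 6×46 / (6×35) = 1 − 276/210 ≈ -0.314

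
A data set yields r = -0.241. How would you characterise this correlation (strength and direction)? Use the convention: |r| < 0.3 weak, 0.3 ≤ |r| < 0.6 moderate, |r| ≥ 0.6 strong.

weak negative

r = -0.241 < 0 so the relationship is negative.
|r| = 0.241, which falls in the weak range.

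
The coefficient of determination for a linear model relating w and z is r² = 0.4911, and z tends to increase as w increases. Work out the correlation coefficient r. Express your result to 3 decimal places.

|r| = √0.4911 = 0.701
The association is positive, so r = 0.701.

0.701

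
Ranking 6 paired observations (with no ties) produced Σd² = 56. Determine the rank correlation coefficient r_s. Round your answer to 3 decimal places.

ρ = 1 − 6Σd² / [n(n²−1)] = 1 − 6×56 / (6×35)
  = 1 − 336/210 = 1 − 1.6000 ≈ -0.600

-0.600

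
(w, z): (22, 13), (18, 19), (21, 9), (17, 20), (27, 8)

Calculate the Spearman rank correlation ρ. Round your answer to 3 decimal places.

Rank w: 4, 2, 3, 1, 5
Rank z: 3, 4, 2, 5, 1
d = rank(w) − rank(z): 1, -2, 1, -4, 4; Σd² = 38
ρ = 1 − 6Σd² / [n(n²−1)] = 1 − 6×38 / (5×24) = 1 − 228/120 ≈ -0.900

-0.900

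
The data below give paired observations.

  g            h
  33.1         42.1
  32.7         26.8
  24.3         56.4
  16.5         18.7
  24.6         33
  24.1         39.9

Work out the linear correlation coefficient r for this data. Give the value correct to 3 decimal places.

0.265

n = 6, Σg = 155.3, Σh = 216.9, Σg² = 4213.61, Σh² = 8702.31, Σgh = 5722.33
nΣgh − ΣgΣh = 34333.98 − 33684.57 = 649.41
nΣg² − (Σg)² = 25281.66 − 24118.09 = 1163.57; nΣh² − (Σh)² = 52213.86 − 47045.61 = 5168.25
r = 649.41 / √(1163.57 × 5168.25) = 649.41 / 2452.2685 ≈ 0.265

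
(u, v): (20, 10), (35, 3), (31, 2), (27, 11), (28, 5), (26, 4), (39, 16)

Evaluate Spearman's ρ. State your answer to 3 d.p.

-0.036

Rank u: 1, 6, 5, 3, 4, 2, 7
Rank v: 5, 2, 1, 6, 4, 3, 7
d = rank(u) − rank(v): -4, 4, 4, -3, 0, -1, 0; Σd² = 58
ρ = 1 − 6Σd² / [n(n²−1)] = 1 − 6×58 / (7×48) = 1 − 348/336 ≈ -0.036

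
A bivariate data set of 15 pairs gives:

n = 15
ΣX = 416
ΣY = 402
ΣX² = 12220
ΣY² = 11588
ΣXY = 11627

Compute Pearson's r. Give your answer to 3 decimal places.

r = (nΣXY − ΣXΣY) / √[(nΣX² − (ΣX)²)(nΣY² − (ΣY)²)]
Numerator: 15×11627 − 416×402 = 7173
Denominator: √[(183300 − 173056)(173820 − 161604)] = √[10244 × 12216] = 11186.6306
r = 7173 / 11186.6306 ≈ 0.641

0.641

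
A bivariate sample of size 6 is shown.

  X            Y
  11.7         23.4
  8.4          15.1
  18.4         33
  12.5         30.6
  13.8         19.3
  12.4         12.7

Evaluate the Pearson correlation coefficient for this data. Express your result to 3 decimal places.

n = 6, ΣX = 77.2, ΣY = 134.1, ΣX² = 1046.46, ΣY² = 3334.71, ΣXY = 1814.14
nΣXY − ΣXΣY = 10884.84 − 10352.52 = 532.32
nΣX² − (ΣX)² = 6278.76 − 5959.84 = 318.92; nΣY² − (ΣY)² = 20008.26 − 17982.81 = 2025.45
r = 532.32 / √(318.92 × 2025.45) = 532.32 / 803.7142 ≈ 0.662

0.662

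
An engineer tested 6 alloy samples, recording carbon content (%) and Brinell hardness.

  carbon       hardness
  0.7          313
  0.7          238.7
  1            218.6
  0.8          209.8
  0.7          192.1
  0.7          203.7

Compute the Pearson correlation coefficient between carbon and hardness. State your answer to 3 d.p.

-0.194

n = 6, Σx = 4.6, Σy = 1375.9, Σx² = 3.6, Σy² = 325144.79, Σxy = 1049.69
nΣxy − ΣxΣy = 6298.14 − 6329.14 = -31
nΣx² − (Σx)² = 21.6 − 21.16 = 0.44; nΣy² − (Σy)² = 1950868.74 − 1893100.81 = 57767.93
r = -31 / √(0.44 × 57767.93) = -31 / 159.4299 ≈ -0.194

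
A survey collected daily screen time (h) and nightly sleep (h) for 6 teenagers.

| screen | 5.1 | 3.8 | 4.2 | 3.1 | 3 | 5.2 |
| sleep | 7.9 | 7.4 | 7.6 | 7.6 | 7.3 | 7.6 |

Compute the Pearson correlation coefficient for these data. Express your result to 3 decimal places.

n = 6, Σx = 24.4, Σy = 45.4, Σx² = 103.74, Σy² = 343.74, Σxy = 185.31
nΣxy − ΣxΣy = 1111.86 − 1107.76 = 4.1
nΣx² − (Σx)² = 622.44 − 595.36 = 27.08; nΣy² − (Σy)² = 2062.44 − 2061.16 = 1.28
r = 4.1 / √(27.08 × 1.28) = 4.1 / 5.8875 ≈ 0.696

0.696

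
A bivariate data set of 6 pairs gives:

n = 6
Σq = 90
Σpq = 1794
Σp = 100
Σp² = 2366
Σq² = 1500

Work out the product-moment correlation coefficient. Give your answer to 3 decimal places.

r = (nΣpq − ΣpΣq) / √[(nΣp² − (Σp)²)(nΣq² − (Σq)²)]
Numerator: 6×1794 − 100×90 = 1764
Denominator: √[(14196 − 10000)(9000 − 8100)] = √[4196 × 900] = 1943.2962
r = 1764 / 1943.2962 ≈ 0.908

0.908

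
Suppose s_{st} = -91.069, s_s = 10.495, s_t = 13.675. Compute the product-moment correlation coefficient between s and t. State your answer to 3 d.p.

r = Cov(s,t) / (s_s · s_t) = -91.069 / (10.495 × 13.675)
  = -91.069 / 143.5191 ≈ -0.635

-0.635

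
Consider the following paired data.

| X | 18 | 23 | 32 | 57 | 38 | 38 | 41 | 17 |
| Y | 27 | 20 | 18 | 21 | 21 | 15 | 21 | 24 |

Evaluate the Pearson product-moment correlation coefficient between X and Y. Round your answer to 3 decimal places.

-0.456

n = 8, ΣX = 264, ΣY = 167, ΣX² = 9984, ΣY² = 3577, ΣXY = 5356
nΣXY − ΣXΣY = 42848 − 44088 = -1240
nΣX² − (ΣX)² = 79872 − 69696 = 10176; nΣY² − (ΣY)² = 28616 − 27889 = 727
r = -1240 / √(10176 × 727) = -1240 / 2719.9176 ≈ -0.456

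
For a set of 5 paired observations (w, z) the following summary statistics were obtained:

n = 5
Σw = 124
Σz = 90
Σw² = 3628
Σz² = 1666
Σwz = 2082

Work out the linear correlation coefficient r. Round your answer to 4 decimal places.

-0.9407

r = (nΣwz − ΣwΣz) / √[(nΣw² − (Σw)²)(nΣz² − (Σz)²)]
Numerator: 5×2082 − 124×90 = -750
Denominator: √[(18140 − 15376)(8330 − 8100)] = √[2764 × 230] = 797.3205
r = -750 / 797.3205 ≈ -0.9407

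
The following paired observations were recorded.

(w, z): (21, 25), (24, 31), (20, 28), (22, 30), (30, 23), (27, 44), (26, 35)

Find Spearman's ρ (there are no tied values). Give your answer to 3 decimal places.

Rank w: 2, 4, 1, 3, 7, 6, 5
Rank z: 2, 5, 3, 4, 1, 7, 6
d = rank(w) − rank(z): 0, -1, -2, -1, 6, -1, -1; Σd² = 44
ρ = 1 − 6Σd² / [n(n²−1)] = 1 − 6×44 / (7×48) = 1 − 264/336 ≈ 0.214

0.214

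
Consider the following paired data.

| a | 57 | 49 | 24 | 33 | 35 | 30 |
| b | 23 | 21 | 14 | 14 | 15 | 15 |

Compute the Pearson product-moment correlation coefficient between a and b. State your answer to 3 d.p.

0.963

n = 6, Σa = 228, Σb = 102, Σa² = 9440, Σb² = 1812, Σab = 4113
nΣab − ΣaΣb = 24678 − 23256 = 1422
nΣa² − (Σa)² = 56640 − 51984 = 4656; nΣb² − (Σb)² = 10872 − 10404 = 468
r = 1422 / √(4656 × 468) = 1422 / 1476.1463 ≈ 0.963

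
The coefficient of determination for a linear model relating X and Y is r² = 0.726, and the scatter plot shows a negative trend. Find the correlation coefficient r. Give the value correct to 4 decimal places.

|r| = √0.726 = 0.8521
The association is negative, so r = −0.8521.

-0.8521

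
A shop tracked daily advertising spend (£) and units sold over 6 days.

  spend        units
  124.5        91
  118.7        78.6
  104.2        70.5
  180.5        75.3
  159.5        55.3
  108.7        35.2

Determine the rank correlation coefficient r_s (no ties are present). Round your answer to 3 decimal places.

Rank spend: 4, 3, 1, 6, 5, 2
Rank units: 6, 5, 3, 4, 2, 1
d = rank(spend) − rank(units): -2, -2, -2, 2, 3, 1; Σd² = 26
ρ = 1 − 6Σd² / [n(n²−1)] = 1 − 6×26 / (6×35) = 1 − 156/210 ≈ 0.257

0.257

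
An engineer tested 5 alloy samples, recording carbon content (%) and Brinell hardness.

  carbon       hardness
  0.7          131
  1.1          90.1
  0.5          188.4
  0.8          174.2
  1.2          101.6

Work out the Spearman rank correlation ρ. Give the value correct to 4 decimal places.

Rank carbon: 2, 4, 1, 3, 5
Rank hardness: 3, 1, 5, 4, 2
d = rank(carbon) − rank(hardness): -1, 3, -4, -1, 3; Σd² = 36
ρ = 1 − 6Σd² / [n(n²−1)] = 1 − 6×36 / (5×24) = 1 − 216/120 ≈ -0.8000

-0.8000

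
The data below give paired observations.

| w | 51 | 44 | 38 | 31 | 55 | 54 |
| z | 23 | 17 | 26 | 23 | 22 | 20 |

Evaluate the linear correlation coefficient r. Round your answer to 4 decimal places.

n = 6, Σw = 273, Σz = 131, Σw² = 12883, Σz² = 2907, Σwz = 5912
nΣwz − ΣwΣz = 35472 − 35763 = -291
nΣw² − (Σw)² = 77298 − 74529 = 2769; nΣz² − (Σz)² = 17442 − 17161 = 281
r = -291 / √(2769 × 281) = -291 / 882.0935 ≈ -0.3299

-0.3299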